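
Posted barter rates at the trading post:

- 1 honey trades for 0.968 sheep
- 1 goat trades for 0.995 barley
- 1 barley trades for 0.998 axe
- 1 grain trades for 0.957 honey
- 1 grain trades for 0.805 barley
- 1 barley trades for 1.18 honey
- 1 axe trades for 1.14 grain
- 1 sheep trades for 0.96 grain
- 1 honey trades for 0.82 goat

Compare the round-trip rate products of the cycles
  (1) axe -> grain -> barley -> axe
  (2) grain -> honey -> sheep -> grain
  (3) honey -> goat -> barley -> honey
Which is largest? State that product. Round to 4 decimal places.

(1) 1.14 × 0.805 × 0.998 = 0.91586
(2) 0.957 × 0.968 × 0.96 = 0.88932
(3) 0.82 × 0.995 × 1.18 = 0.96276
Highest is cycle (3) at 0.9628 (≤1, no arbitrage).

0.9628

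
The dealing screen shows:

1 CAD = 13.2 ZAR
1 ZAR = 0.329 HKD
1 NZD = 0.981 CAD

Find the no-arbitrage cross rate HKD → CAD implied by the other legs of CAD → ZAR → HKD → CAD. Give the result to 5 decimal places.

0.23027

Known legs of the cycle: 13.2 × 0.329 = 4.3428
For no arbitrage the full-cycle product must be 1, so the missing rate is 1 / 4.3428 ≈ 0.2302662.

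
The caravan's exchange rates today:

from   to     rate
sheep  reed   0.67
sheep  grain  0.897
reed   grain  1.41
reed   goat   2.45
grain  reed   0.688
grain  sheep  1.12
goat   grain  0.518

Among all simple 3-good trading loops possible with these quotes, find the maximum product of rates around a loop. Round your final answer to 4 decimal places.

1.0581

reed→grain→sheep→reed: 1.41 × 1.12 × 0.67 = 1.05806
goat→grain→reed→goat: 0.518 × 0.688 × 2.45 = 0.87314
Maximum is reed→grain→sheep→reed at 1.0581; arbitrage exists.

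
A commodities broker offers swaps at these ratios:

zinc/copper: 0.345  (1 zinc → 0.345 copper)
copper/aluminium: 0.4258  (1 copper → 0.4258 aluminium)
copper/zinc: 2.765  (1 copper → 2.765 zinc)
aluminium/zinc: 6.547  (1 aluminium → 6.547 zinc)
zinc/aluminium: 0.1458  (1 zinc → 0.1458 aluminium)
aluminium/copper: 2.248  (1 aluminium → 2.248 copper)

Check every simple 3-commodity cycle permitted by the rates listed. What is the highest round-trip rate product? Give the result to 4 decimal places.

copper→aluminium→zinc→copper: 0.4258 × 6.547 × 0.345 = 0.96176
copper→zinc→aluminium→copper: 2.765 × 0.1458 × 2.248 = 0.90625
Maximum is copper→aluminium→zinc→copper at 0.9618; no arbitrage — every cycle loses value.

0.9618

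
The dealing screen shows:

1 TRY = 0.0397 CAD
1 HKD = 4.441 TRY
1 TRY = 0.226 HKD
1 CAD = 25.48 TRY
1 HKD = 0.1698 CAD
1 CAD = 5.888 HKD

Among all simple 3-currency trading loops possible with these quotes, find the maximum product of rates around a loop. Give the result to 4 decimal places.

1.0381

HKD→TRY→CAD→HKD: 4.441 × 0.0397 × 5.888 = 1.03810
HKD→CAD→TRY→HKD: 0.1698 × 25.48 × 0.226 = 0.97779
Maximum is HKD→TRY→CAD→HKD at 1.0381; arbitrage exists.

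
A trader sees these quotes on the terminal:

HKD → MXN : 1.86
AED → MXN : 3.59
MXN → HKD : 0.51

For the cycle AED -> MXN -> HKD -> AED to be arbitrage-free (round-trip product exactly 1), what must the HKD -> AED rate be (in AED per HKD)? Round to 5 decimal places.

0.54618

Known legs of the cycle: 3.59 × 0.51 = 1.8309
For no arbitrage the full-cycle product must be 1, so the missing rate is 1 / 1.8309 ≈ 0.5461795.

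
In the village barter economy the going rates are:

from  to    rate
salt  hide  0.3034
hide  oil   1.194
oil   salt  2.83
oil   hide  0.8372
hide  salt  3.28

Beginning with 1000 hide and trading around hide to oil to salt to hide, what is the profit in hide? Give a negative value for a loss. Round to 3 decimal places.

25.195

1000 hide × 1.194 = 1194 oil
1194 oil × 2.83 = 3379.02 salt
3379.02 salt × 0.3034 = 1025.194668 hide
Net change: 1025.194668 − 1000 = 25.194668 hide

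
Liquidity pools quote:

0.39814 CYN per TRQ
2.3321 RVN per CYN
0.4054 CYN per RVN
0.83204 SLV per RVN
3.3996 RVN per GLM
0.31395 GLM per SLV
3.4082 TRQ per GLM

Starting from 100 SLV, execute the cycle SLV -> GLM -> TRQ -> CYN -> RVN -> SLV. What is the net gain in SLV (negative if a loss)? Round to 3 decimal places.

-17.337

100 SLV × 0.31395 = 31.395 GLM
31.395 GLM × 3.4082 = 107.000439 TRQ
107.000439 TRQ × 0.39814 = 42.60115478346 CYN
42.60115478346 CYN × 2.3321 = 99.350153070507066 RVN
99.350153070507066 RVN × 0.83204 = 82.66330136078469919464 SLV
Net change: 82.66330136078469919464 − 100 = -17.33669863921530080536 SLV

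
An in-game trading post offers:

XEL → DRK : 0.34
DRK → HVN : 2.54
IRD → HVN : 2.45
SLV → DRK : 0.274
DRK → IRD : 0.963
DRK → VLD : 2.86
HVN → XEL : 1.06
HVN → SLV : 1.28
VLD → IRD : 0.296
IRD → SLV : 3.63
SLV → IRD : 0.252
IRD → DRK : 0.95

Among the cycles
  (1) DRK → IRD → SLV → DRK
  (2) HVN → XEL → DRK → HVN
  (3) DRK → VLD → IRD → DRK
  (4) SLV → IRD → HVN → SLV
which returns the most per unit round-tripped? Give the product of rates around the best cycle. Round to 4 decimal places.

(1) 0.963 × 3.63 × 0.274 = 0.95782
(2) 1.06 × 0.34 × 2.54 = 0.91542
(3) 2.86 × 0.296 × 0.95 = 0.80423
(4) 0.252 × 2.45 × 1.28 = 0.79027
Highest is cycle (1) at 0.9578 (≤1, no arbitrage).

0.9578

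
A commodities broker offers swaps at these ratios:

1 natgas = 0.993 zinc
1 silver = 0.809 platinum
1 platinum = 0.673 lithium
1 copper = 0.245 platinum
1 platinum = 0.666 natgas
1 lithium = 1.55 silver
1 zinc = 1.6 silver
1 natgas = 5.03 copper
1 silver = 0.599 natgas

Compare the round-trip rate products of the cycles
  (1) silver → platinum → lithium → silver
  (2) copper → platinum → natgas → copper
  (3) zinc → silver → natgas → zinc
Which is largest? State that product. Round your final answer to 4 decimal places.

0.9517

(1) 0.809 × 0.673 × 1.55 = 0.84391
(2) 0.245 × 0.666 × 5.03 = 0.82075
(3) 1.6 × 0.599 × 0.993 = 0.95169
Highest is cycle (3) at 0.9517 (≤1, no arbitrage).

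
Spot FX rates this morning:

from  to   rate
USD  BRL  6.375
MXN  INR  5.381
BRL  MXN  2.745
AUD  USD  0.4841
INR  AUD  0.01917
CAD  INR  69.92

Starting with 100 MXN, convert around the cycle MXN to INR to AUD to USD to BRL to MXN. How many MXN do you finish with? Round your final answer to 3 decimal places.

87.386

100 MXN × 5.381 = 538.1 INR
538.1 INR × 0.01917 = 10.315377 AUD
10.315377 AUD × 0.4841 = 4.9936740057 USD
4.9936740057 USD × 6.375 = 31.8346717863375 BRL
31.8346717863375 BRL × 2.745 = 87.3861740534964375 MXN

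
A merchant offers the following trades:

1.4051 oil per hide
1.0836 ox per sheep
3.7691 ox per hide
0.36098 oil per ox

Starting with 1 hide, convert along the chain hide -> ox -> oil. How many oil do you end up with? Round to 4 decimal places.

1 hide × 3.7691 = 3.7691 ox
3.7691 ox × 0.36098 = 1.360569718 oil

1.3606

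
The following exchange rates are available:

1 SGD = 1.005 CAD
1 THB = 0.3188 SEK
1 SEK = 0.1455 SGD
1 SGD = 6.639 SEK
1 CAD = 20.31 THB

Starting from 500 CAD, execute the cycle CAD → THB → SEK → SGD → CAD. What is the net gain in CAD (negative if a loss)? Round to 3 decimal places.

-26.601

500 CAD × 20.31 = 10155 THB
10155 THB × 0.3188 = 3237.414 SEK
3237.414 SEK × 0.1455 = 471.043737 SGD
471.043737 SGD × 1.005 = 473.398955685 CAD
Net change: 473.398955685 − 500 = -26.601044315 CAD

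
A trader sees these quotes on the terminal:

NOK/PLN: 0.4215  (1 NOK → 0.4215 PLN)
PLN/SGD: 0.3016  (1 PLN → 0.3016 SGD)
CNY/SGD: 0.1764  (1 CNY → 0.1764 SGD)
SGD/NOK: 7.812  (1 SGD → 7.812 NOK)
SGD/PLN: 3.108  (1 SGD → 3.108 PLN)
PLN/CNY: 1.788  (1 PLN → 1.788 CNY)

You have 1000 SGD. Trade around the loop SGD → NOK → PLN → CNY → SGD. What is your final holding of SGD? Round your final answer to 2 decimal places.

1000 SGD × 7.812 = 7812 NOK
7812 NOK × 0.4215 = 3292.758 PLN
3292.758 PLN × 1.788 = 5887.451304 CNY
5887.451304 CNY × 0.1764 = 1038.5464100256 SGD

1038.55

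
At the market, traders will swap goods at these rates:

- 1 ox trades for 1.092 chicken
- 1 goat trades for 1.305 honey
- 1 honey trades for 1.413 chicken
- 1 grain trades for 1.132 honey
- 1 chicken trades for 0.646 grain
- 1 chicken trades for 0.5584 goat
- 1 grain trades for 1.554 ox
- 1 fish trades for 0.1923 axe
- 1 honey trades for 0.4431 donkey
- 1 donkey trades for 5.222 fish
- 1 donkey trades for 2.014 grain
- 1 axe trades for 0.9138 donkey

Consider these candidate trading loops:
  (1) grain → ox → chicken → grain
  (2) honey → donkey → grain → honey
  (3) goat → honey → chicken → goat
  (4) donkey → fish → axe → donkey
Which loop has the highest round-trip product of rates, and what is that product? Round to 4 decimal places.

(1) 1.554 × 1.092 × 0.646 = 1.09624
(2) 0.4431 × 2.014 × 1.132 = 1.01020
(3) 1.305 × 1.413 × 0.5584 = 1.02967
(4) 5.222 × 0.1923 × 0.9138 = 0.91763
Highest is cycle (1) at 1.0962 (>1, arbitrage).

1.0962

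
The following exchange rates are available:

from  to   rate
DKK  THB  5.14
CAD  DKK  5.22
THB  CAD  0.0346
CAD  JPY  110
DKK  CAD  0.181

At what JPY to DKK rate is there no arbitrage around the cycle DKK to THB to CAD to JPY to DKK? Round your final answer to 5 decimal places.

Known legs of the cycle: 5.14 × 0.0346 × 110 = 19.56284
For no arbitrage the full-cycle product must be 1, so the missing rate is 1 / 19.56284 ≈ 0.0511173.

0.05112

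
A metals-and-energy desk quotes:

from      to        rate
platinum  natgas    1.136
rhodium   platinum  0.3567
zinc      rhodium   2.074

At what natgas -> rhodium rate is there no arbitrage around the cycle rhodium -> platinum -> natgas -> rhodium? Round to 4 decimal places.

Known legs of the cycle: 0.3567 × 1.136 = 0.4052112
For no arbitrage the full-cycle product must be 1, so the missing rate is 1 / 0.4052112 ≈ 2.467849.

2.4678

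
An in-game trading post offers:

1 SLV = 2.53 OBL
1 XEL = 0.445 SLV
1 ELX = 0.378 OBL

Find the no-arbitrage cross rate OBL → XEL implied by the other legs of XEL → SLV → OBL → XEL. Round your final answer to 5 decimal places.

Known legs of the cycle: 0.445 × 2.53 = 1.12585
For no arbitrage the full-cycle product must be 1, so the missing rate is 1 / 1.12585 ≈ 0.8882178.

0.88822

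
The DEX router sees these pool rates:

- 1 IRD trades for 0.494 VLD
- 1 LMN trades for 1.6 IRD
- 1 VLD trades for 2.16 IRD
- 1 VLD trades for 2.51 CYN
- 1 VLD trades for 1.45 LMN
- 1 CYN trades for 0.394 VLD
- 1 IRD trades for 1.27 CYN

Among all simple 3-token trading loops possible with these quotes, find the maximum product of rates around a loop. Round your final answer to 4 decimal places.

IRD→VLD→LMN→IRD: 0.494 × 1.45 × 1.6 = 1.14608
IRD→CYN→VLD→IRD: 1.27 × 0.394 × 2.16 = 1.08082
Maximum is IRD→VLD→LMN→IRD at 1.1461; arbitrage exists.

1.1461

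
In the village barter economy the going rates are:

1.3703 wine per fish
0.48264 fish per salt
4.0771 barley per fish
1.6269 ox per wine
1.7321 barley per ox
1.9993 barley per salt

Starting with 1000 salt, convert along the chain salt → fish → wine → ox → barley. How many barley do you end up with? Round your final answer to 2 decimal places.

1863.69

1000 salt × 0.48264 = 482.64 fish
482.64 fish × 1.3703 = 661.361592 wine
661.361592 wine × 1.6269 = 1075.9691740248 ox
1075.9691740248 ox × 1.7321 = 1863.68620632835608 barley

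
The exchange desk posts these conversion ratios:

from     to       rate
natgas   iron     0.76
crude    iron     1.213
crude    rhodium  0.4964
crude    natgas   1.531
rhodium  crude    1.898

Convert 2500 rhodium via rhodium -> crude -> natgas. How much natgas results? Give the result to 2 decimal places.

2500 rhodium × 1.898 = 4745 crude
4745 crude × 1.531 = 7264.595 natgas

7264.60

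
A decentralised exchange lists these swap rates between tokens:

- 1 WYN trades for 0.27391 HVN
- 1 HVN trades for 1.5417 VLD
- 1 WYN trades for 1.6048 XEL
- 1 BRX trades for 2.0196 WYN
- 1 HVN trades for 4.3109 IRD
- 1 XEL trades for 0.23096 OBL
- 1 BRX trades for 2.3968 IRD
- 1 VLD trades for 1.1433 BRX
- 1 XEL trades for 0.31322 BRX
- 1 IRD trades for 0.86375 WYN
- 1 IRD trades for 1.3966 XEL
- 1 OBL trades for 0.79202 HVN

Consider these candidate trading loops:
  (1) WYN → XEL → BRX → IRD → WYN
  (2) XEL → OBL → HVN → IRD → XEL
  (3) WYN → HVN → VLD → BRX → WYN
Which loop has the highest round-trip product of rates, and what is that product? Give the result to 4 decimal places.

1.1013

(1) 1.6048 × 0.31322 × 2.3968 × 0.86375 = 1.04062
(2) 0.23096 × 0.79202 × 4.3109 × 1.3966 = 1.10132
(3) 0.27391 × 1.5417 × 1.1433 × 2.0196 = 0.97506
Highest is cycle (2) at 1.1013 (>1, arbitrage).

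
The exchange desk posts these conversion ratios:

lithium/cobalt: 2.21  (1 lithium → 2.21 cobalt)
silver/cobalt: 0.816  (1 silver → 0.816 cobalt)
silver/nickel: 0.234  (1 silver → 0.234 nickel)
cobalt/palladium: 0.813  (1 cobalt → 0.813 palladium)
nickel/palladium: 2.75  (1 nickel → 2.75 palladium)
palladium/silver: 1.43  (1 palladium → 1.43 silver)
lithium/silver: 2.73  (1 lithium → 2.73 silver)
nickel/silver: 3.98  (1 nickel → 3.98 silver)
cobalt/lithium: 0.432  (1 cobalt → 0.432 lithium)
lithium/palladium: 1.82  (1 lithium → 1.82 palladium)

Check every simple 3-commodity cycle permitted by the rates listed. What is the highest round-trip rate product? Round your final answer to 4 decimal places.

0.9624

lithium→silver→cobalt→lithium: 2.73 × 0.816 × 0.432 = 0.96236
cobalt→palladium→silver→cobalt: 0.813 × 1.43 × 0.816 = 0.94867
palladium→silver→nickel→palladium: 1.43 × 0.234 × 2.75 = 0.92021
Maximum is lithium→silver→cobalt→lithium at 0.9624; no arbitrage — every cycle loses value.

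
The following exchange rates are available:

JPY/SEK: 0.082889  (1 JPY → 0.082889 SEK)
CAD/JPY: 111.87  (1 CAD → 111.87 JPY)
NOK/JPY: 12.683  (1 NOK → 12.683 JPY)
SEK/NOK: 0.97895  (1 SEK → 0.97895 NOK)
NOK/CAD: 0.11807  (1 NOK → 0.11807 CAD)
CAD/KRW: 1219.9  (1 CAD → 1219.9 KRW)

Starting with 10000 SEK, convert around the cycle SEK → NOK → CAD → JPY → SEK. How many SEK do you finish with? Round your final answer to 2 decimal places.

10000 SEK × 0.97895 = 9789.5 NOK
9789.5 NOK × 0.11807 = 1155.846265 CAD
1155.846265 CAD × 111.87 = 129304.52166555 JPY
129304.52166555 JPY × 0.082889 = 10717.92249633577395 SEK

10717.92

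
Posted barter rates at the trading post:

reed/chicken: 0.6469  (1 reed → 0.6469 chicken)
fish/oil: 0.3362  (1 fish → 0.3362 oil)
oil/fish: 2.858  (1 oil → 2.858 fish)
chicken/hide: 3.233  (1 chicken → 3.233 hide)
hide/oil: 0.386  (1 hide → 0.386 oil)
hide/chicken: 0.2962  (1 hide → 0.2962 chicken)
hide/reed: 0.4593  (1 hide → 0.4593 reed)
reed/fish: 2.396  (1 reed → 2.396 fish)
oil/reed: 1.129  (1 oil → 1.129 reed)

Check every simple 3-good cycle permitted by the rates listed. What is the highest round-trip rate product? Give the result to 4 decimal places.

reed→chicken→hide→reed: 0.6469 × 3.233 × 0.4593 = 0.96059
oil→reed→fish→oil: 1.129 × 2.396 × 0.3362 = 0.90945
Maximum is reed→chicken→hide→reed at 0.9606; no arbitrage — every cycle loses value.

0.9606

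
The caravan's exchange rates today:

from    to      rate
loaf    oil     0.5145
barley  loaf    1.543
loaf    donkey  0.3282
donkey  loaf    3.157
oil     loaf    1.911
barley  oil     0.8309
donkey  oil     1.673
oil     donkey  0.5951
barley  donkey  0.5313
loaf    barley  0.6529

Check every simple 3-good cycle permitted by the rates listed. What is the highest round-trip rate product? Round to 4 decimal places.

barley→donkey→loaf→barley: 0.5313 × 3.157 × 0.6529 = 1.09512
oil→loaf→donkey→oil: 1.911 × 0.3282 × 1.673 = 1.04929
barley→oil→loaf→barley: 0.8309 × 1.911 × 0.6529 = 1.03671
oil→donkey→loaf→oil: 0.5951 × 3.157 × 0.5145 = 0.96661
Maximum is barley→donkey→loaf→barley at 1.0951; arbitrage exists.

1.0951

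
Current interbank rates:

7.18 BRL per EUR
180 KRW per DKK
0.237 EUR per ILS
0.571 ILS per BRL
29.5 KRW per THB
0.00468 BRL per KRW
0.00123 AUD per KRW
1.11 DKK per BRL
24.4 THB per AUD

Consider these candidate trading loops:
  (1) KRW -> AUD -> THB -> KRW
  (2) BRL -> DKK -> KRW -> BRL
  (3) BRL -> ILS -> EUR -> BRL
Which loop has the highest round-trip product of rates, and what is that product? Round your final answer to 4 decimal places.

(1) 0.00123 × 24.4 × 29.5 = 0.88535
(2) 1.11 × 180 × 0.00468 = 0.93506
(3) 0.571 × 0.237 × 7.18 = 0.97165
Highest is cycle (3) at 0.9716 (≤1, no arbitrage).

0.9716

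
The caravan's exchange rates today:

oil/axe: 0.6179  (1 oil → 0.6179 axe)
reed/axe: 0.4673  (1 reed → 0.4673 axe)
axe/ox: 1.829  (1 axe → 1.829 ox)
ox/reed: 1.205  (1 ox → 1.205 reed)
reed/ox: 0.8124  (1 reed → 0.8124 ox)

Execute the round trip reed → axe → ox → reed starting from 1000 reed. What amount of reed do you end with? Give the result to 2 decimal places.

1000 reed × 0.4673 = 467.3 axe
467.3 axe × 1.829 = 854.6917 ox
854.6917 ox × 1.205 = 1029.9034985 reed

1029.90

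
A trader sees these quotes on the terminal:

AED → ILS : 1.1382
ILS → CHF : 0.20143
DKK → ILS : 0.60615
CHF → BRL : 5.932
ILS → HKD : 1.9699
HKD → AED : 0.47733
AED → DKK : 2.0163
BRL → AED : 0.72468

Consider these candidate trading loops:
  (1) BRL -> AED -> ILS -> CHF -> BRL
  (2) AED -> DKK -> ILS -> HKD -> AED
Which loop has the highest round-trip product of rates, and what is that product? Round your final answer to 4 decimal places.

1.1492

(1) 0.72468 × 1.1382 × 0.20143 × 5.932 = 0.98558
(2) 2.0163 × 0.60615 × 1.9699 × 0.47733 = 1.14921
Highest is cycle (2) at 1.1492 (>1, arbitrage).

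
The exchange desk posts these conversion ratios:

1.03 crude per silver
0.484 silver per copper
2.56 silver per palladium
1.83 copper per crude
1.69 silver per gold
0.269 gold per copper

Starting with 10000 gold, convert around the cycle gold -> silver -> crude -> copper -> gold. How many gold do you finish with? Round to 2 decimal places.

8568.94

10000 gold × 1.69 = 16900 silver
16900 silver × 1.03 = 17407 crude
17407 crude × 1.83 = 31854.81 copper
31854.81 copper × 0.269 = 8568.94389 gold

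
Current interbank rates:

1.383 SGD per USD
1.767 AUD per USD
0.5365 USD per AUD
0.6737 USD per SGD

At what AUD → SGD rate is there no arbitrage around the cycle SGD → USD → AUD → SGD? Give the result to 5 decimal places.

Known legs of the cycle: 0.6737 × 1.767 = 1.1904279
For no arbitrage the full-cycle product must be 1, so the missing rate is 1 / 1.1904279 ≈ 0.8400341.

0.84003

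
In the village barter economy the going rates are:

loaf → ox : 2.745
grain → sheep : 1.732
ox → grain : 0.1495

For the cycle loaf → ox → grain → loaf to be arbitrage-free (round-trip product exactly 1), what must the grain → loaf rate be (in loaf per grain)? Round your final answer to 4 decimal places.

Known legs of the cycle: 2.745 × 0.1495 = 0.4103775
For no arbitrage the full-cycle product must be 1, so the missing rate is 1 / 0.4103775 ≈ 2.436781.

2.4368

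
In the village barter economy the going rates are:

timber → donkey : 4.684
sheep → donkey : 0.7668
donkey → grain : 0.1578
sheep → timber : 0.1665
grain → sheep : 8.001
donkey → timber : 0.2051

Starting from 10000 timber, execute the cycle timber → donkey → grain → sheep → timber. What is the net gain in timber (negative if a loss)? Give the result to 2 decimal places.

-153.49

10000 timber × 4.684 = 46840 donkey
46840 donkey × 0.1578 = 7391.352 grain
7391.352 grain × 8.001 = 59138.207352 sheep
59138.207352 sheep × 0.1665 = 9846.511524108 timber
Net change: 9846.511524108 − 10000 = -153.488475892 timber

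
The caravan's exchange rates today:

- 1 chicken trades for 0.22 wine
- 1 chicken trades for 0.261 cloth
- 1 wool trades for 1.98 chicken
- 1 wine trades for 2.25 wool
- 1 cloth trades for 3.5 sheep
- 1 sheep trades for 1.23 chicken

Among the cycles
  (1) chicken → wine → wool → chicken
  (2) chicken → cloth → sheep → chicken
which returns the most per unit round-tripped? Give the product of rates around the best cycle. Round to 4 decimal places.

(1) 0.22 × 2.25 × 1.98 = 0.98010
(2) 0.261 × 3.5 × 1.23 = 1.12361
Highest is cycle (2) at 1.1236 (>1, arbitrage).

1.1236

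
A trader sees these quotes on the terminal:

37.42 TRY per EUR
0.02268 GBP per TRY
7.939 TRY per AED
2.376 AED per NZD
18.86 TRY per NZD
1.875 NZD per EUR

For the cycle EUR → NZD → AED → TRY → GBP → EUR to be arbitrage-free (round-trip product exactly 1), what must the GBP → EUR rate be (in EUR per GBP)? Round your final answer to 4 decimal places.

1.2466

Known legs of the cycle: 1.875 × 2.376 × 7.939 × 0.02268 = 0.8021517966
For no arbitrage the full-cycle product must be 1, so the missing rate is 1 / 0.8021517966 ≈ 1.246647.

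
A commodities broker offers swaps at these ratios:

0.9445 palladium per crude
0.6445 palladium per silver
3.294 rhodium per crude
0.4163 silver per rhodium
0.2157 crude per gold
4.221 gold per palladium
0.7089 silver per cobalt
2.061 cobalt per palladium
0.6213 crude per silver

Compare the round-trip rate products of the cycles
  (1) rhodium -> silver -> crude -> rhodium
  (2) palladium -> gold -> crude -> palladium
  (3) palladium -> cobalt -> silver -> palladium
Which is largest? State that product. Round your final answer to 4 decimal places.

(1) 0.4163 × 0.6213 × 3.294 = 0.85198
(2) 4.221 × 0.2157 × 0.9445 = 0.85994
(3) 2.061 × 0.7089 × 0.6445 = 0.94164
Highest is cycle (3) at 0.9416 (≤1, no arbitrage).

0.9416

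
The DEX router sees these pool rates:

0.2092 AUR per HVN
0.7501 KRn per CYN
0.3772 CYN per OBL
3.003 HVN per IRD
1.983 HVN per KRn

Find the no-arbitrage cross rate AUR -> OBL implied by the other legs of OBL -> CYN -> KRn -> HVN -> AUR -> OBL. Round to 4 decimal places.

8.5197

Known legs of the cycle: 0.3772 × 0.7501 × 1.983 × 0.2092 = 0.117374902340592
For no arbitrage the full-cycle product must be 1, so the missing rate is 1 / 0.117374902340592 ≈ 8.519709.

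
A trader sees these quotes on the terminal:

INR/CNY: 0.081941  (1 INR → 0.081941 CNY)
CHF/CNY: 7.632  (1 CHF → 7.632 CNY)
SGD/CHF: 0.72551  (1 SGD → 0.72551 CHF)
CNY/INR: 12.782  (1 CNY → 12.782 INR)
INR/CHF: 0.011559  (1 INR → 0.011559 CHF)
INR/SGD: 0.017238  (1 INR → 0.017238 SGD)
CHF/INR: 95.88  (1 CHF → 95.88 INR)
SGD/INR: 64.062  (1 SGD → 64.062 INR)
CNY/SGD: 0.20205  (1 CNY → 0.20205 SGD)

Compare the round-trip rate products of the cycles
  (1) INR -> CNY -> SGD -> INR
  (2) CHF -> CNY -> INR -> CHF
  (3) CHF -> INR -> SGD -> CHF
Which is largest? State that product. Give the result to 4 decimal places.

(1) 0.081941 × 0.20205 × 64.062 = 1.06062
(2) 7.632 × 12.782 × 0.011559 = 1.12761
(3) 95.88 × 0.017238 × 0.72551 = 1.19911
Highest is cycle (3) at 1.1991 (>1, arbitrage).

1.1991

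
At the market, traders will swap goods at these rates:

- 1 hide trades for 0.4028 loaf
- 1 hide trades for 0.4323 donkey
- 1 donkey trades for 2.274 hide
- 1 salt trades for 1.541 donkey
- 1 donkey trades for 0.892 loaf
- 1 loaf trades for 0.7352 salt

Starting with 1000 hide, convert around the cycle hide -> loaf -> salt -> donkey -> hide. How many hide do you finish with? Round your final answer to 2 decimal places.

1037.74

1000 hide × 0.4028 = 402.8 loaf
402.8 loaf × 0.7352 = 296.13856 salt
296.13856 salt × 1.541 = 456.34952096 donkey
456.34952096 donkey × 2.274 = 1037.73881066304 hide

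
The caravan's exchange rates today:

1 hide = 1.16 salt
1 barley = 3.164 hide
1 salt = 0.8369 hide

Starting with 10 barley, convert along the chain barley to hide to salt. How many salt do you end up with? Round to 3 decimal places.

10 barley × 3.164 = 31.64 hide
31.64 hide × 1.16 = 36.7024 salt

36.702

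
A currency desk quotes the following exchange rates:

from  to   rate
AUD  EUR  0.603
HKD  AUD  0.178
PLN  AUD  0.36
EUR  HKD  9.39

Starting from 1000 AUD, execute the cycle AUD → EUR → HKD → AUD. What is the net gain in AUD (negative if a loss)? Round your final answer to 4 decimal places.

7.8663

1000 AUD × 0.603 = 603 EUR
603 EUR × 9.39 = 5662.17 HKD
5662.17 HKD × 0.178 = 1007.86626 AUD
Net change: 1007.86626 − 1000 = 7.86626 AUD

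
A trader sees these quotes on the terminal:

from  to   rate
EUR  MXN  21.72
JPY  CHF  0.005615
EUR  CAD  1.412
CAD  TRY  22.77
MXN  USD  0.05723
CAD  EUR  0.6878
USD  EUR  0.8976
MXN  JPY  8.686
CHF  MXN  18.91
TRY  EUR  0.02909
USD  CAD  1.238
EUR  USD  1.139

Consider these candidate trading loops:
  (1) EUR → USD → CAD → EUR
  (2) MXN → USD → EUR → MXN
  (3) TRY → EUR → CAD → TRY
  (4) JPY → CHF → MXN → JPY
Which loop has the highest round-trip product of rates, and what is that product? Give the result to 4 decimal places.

1.1157

(1) 1.139 × 1.238 × 0.6878 = 0.96985
(2) 0.05723 × 0.8976 × 21.72 = 1.11575
(3) 0.02909 × 1.412 × 22.77 = 0.93528
(4) 0.005615 × 18.91 × 8.686 = 0.92228
Highest is cycle (2) at 1.1157 (>1, arbitrage).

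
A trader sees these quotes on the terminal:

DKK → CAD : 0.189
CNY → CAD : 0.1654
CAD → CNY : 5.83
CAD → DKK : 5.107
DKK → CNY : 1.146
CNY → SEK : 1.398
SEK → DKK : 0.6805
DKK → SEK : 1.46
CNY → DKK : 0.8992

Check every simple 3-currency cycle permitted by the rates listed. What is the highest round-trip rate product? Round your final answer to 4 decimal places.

1.0902

SEK→DKK→CNY→SEK: 0.6805 × 1.146 × 1.398 = 1.09023
DKK→CAD→CNY→DKK: 0.189 × 5.83 × 0.8992 = 0.99080
DKK→CNY→CAD→DKK: 1.146 × 0.1654 × 5.107 = 0.96802
Maximum is SEK→DKK→CNY→SEK at 1.0902; arbitrage exists.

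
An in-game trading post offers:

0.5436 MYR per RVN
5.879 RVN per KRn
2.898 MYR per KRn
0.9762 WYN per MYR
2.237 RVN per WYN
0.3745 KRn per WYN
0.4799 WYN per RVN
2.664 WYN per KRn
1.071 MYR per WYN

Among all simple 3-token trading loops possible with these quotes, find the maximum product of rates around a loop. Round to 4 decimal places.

MYR→WYN→RVN→MYR: 0.9762 × 2.237 × 0.5436 = 1.18709
MYR→WYN→KRn→MYR: 0.9762 × 0.3745 × 2.898 = 1.05947
KRn→RVN→WYN→KRn: 5.879 × 0.4799 × 0.3745 = 1.05659
Maximum is MYR→WYN→RVN→MYR at 1.1871; arbitrage exists.

1.1871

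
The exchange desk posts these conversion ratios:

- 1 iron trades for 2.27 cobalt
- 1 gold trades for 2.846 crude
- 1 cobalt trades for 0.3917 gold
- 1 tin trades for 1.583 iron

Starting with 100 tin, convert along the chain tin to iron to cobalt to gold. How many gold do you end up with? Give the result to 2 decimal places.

140.75

100 tin × 1.583 = 158.3 iron
158.3 iron × 2.27 = 359.341 cobalt
359.341 cobalt × 0.3917 = 140.7538697 gold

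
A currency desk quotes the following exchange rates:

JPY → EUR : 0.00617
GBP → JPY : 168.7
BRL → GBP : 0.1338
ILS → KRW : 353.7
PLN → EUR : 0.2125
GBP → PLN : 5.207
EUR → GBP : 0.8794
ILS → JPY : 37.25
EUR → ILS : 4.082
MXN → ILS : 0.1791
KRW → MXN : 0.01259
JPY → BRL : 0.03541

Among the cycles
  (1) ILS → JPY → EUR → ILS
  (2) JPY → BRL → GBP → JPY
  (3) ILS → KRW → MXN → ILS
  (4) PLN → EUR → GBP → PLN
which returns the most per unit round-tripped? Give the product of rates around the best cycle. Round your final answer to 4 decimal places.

(1) 37.25 × 0.00617 × 4.082 = 0.93818
(2) 0.03541 × 0.1338 × 168.7 = 0.79928
(3) 353.7 × 0.01259 × 0.1791 = 0.79755
(4) 0.2125 × 0.8794 × 5.207 = 0.97305
Highest is cycle (4) at 0.9730 (≤1, no arbitrage).

0.9730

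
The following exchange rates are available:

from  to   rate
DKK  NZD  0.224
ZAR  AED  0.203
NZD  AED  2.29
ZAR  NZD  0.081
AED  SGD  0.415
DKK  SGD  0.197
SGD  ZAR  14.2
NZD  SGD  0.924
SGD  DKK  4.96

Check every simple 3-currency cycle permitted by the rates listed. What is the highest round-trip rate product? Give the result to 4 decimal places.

1.1963

AED→SGD→ZAR→AED: 0.415 × 14.2 × 0.203 = 1.19628
SGD→ZAR→NZD→SGD: 14.2 × 0.081 × 0.924 = 1.06278
SGD→DKK→NZD→SGD: 4.96 × 0.224 × 0.924 = 1.02660
Maximum is AED→SGD→ZAR→AED at 1.1963; arbitrage exists.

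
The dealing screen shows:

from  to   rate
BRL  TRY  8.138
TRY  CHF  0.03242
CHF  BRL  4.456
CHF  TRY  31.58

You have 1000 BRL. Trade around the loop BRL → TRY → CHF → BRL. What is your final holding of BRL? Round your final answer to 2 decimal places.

1175.64

1000 BRL × 8.138 = 8138 TRY
8138 TRY × 0.03242 = 263.83396 CHF
263.83396 CHF × 4.456 = 1175.64412576 BRL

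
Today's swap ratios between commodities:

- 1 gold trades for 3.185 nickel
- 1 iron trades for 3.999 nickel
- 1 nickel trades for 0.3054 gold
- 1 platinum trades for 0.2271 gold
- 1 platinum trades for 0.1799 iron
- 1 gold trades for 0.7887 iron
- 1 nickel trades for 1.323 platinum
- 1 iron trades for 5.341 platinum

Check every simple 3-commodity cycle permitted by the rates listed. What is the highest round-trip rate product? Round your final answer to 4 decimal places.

0.9632

iron→nickel→gold→iron: 3.999 × 0.3054 × 0.7887 = 0.96324
platinum→gold→nickel→platinum: 0.2271 × 3.185 × 1.323 = 0.95694
platinum→gold→iron→platinum: 0.2271 × 0.7887 × 5.341 = 0.95665
platinum→iron→nickel→platinum: 0.1799 × 3.999 × 1.323 = 0.95179
Maximum is iron→nickel→gold→iron at 0.9632; no arbitrage — every cycle loses value.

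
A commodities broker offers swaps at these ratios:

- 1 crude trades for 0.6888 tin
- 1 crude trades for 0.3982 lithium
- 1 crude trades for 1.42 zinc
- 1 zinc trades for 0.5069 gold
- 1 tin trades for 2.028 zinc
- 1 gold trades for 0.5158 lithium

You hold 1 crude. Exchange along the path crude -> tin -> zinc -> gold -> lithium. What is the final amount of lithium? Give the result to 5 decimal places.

0.36523

1 crude × 0.6888 = 0.6888 tin
0.6888 tin × 2.028 = 1.3968864 zinc
1.3968864 zinc × 0.5069 = 0.70808171616 gold
0.70808171616 gold × 0.5158 = 0.365228549195328 lithium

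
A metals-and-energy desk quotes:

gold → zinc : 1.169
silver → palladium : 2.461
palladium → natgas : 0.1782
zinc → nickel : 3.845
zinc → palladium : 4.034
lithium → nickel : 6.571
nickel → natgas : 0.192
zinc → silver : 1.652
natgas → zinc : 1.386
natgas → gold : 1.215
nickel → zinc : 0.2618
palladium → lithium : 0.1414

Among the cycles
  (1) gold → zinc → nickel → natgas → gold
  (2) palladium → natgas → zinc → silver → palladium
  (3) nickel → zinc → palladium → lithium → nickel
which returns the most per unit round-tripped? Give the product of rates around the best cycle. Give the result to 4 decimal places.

1.0485

(1) 1.169 × 3.845 × 0.192 × 1.215 = 1.04855
(2) 0.1782 × 1.386 × 1.652 × 2.461 = 1.00414
(3) 0.2618 × 4.034 × 0.1414 × 6.571 = 0.98127
Highest is cycle (1) at 1.0485 (>1, arbitrage).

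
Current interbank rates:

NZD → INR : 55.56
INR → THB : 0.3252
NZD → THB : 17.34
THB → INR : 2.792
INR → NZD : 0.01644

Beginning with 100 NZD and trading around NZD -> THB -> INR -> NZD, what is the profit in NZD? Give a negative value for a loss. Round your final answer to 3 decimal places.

-20.409

100 NZD × 17.34 = 1734 THB
1734 THB × 2.792 = 4841.328 INR
4841.328 INR × 0.01644 = 79.59143232 NZD
Net change: 79.59143232 − 100 = -20.40856768 NZD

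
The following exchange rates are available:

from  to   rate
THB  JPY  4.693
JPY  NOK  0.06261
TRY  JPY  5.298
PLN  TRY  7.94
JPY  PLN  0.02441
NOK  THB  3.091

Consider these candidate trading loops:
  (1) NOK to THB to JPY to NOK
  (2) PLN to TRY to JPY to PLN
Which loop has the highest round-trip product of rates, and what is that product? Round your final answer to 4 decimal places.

(1) 3.091 × 4.693 × 0.06261 = 0.90822
(2) 7.94 × 5.298 × 0.02441 = 1.02683
Highest is cycle (2) at 1.0268 (>1, arbitrage).

1.0268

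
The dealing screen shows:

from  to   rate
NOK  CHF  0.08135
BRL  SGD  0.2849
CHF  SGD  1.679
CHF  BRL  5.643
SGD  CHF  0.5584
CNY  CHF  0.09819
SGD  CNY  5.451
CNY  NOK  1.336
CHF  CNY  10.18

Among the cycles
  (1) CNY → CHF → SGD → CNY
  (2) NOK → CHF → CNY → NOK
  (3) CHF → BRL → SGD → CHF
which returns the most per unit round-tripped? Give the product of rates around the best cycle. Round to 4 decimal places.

1.1064

(1) 0.09819 × 1.679 × 5.451 = 0.89866
(2) 0.08135 × 10.18 × 1.336 = 1.10640
(3) 5.643 × 0.2849 × 0.5584 = 0.89773
Highest is cycle (2) at 1.1064 (>1, arbitrage).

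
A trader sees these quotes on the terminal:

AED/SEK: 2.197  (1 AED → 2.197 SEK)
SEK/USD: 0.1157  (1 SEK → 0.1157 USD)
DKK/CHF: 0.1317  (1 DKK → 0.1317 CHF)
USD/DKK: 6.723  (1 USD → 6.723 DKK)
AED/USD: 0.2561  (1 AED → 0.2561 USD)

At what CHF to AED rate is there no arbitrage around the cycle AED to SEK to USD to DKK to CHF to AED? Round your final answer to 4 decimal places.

Known legs of the cycle: 2.197 × 0.1157 × 6.723 × 0.1317 = 0.22506724874439
For no arbitrage the full-cycle product must be 1, so the missing rate is 1 / 0.22506724874439 ≈ 4.443116.

4.4431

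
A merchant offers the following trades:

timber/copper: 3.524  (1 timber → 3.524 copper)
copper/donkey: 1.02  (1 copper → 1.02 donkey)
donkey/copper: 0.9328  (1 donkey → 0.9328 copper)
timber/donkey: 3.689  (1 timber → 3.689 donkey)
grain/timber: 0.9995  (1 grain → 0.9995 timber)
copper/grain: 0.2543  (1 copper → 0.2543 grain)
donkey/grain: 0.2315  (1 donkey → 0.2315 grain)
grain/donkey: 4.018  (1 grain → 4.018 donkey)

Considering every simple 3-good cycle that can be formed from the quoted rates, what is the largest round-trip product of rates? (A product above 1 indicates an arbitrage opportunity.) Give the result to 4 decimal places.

grain→donkey→copper→grain: 4.018 × 0.9328 × 0.2543 = 0.95311
grain→timber→copper→grain: 0.9995 × 3.524 × 0.2543 = 0.89571
grain→timber→donkey→grain: 0.9995 × 3.689 × 0.2315 = 0.85358
Maximum is grain→donkey→copper→grain at 0.9531; no arbitrage — every cycle loses value.

0.9531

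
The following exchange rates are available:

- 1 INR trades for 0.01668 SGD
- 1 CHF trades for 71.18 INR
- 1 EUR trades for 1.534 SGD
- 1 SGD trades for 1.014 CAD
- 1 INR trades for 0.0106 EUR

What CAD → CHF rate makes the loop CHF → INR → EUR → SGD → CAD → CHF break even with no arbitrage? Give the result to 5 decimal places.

0.85207

Known legs of the cycle: 71.18 × 0.0106 × 1.534 × 1.014 = 1.173619085808
For no arbitrage the full-cycle product must be 1, so the missing rate is 1 / 1.173619085808 ≈ 0.8520652.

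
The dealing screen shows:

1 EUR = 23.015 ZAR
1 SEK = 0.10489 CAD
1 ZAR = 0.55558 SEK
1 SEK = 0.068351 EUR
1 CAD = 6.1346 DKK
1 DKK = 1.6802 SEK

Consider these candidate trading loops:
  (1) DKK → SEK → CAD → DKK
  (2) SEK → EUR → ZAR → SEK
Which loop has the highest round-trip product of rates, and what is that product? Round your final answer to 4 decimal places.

(1) 1.6802 × 0.10489 × 6.1346 = 1.08114
(2) 0.068351 × 23.015 × 0.55558 = 0.87398
Highest is cycle (1) at 1.0811 (>1, arbitrage).

1.0811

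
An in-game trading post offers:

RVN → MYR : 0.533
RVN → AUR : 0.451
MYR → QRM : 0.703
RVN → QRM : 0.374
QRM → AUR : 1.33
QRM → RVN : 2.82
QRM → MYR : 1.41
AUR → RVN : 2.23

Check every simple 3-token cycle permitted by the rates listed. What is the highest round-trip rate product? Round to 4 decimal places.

1.1092

QRM→AUR→RVN→QRM: 1.33 × 2.23 × 0.374 = 1.10925
QRM→RVN→MYR→QRM: 2.82 × 0.533 × 0.703 = 1.05665
Maximum is QRM→AUR→RVN→QRM at 1.1092; arbitrage exists.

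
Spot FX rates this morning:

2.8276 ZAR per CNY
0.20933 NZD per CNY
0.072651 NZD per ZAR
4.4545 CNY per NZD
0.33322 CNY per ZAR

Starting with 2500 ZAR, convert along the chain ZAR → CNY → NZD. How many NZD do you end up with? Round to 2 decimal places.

174.38

2500 ZAR × 0.33322 = 833.05 CNY
833.05 CNY × 0.20933 = 174.3823565 NZD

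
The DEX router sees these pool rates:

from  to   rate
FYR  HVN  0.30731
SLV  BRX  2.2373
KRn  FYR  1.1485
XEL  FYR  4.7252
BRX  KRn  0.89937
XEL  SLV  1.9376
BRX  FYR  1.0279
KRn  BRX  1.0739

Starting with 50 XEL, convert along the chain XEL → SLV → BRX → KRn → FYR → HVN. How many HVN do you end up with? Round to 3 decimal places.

68.803

50 XEL × 1.9376 = 96.88 SLV
96.88 SLV × 2.2373 = 216.749624 BRX
216.749624 BRX × 0.89937 = 194.93810933688 KRn
194.93810933688 KRn × 1.1485 = 223.88641857340668 FYR
223.88641857340668 FYR × 0.30731 = 68.8025352917936068308 HVN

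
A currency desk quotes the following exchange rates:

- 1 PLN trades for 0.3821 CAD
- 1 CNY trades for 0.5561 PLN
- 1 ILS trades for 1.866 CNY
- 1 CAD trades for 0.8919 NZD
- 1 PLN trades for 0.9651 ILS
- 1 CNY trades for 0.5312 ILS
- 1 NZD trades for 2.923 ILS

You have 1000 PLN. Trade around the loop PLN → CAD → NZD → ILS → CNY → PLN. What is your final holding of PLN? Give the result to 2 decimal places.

1000 PLN × 0.3821 = 382.1 CAD
382.1 CAD × 0.8919 = 340.79499 NZD
340.79499 NZD × 2.923 = 996.14375577 ILS
996.14375577 ILS × 1.866 = 1858.80424826682 CNY
1858.80424826682 CNY × 0.5561 = 1033.681042461178602 PLN

1033.68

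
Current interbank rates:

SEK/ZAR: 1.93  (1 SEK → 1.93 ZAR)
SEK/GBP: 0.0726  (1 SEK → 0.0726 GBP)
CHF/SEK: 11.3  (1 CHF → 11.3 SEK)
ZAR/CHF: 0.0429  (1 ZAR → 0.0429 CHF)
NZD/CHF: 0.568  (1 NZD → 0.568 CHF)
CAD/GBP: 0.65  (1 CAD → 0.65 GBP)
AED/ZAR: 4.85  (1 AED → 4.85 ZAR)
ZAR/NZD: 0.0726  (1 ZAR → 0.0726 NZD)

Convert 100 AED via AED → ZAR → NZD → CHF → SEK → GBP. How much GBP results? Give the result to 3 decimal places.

16.407

100 AED × 4.85 = 485 ZAR
485 ZAR × 0.0726 = 35.211 NZD
35.211 NZD × 0.568 = 19.999848 CHF
19.999848 CHF × 11.3 = 225.9982824 SEK
225.9982824 SEK × 0.0726 = 16.40747530224 GBP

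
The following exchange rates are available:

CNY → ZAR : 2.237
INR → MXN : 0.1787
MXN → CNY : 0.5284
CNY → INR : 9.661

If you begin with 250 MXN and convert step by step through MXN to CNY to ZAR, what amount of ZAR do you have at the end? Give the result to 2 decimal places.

250 MXN × 0.5284 = 132.1 CNY
132.1 CNY × 2.237 = 295.5077 ZAR

295.51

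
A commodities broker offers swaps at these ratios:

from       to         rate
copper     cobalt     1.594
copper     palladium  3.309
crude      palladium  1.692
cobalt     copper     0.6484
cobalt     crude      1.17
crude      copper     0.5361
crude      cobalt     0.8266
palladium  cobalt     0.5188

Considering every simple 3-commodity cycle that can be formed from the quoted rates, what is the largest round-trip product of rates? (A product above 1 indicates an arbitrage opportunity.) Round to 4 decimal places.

copper→palladium→cobalt→copper: 3.309 × 0.5188 × 0.6484 = 1.11311
crude→palladium→cobalt→crude: 1.692 × 0.5188 × 1.17 = 1.02704
crude→copper→cobalt→crude: 0.5361 × 1.594 × 1.17 = 0.99982
Maximum is copper→palladium→cobalt→copper at 1.1131; arbitrage exists.

1.1131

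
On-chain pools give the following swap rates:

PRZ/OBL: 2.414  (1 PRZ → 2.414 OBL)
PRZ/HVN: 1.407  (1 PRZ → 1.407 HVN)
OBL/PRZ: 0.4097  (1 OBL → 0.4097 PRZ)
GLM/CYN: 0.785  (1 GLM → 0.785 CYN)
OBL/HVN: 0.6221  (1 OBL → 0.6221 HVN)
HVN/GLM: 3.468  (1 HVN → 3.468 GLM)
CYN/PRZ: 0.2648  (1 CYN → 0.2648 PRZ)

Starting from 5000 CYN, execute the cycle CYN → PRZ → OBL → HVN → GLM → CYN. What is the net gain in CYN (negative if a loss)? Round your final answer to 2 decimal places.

5000 CYN × 0.2648 = 1324 PRZ
1324 PRZ × 2.414 = 3196.136 OBL
3196.136 OBL × 0.6221 = 1988.3162056 HVN
1988.3162056 HVN × 3.468 = 6895.4806010208 GLM
6895.4806010208 GLM × 0.785 = 5412.952271801328 CYN
Net change: 5412.952271801328 − 5000 = 412.952271801328 CYN

412.95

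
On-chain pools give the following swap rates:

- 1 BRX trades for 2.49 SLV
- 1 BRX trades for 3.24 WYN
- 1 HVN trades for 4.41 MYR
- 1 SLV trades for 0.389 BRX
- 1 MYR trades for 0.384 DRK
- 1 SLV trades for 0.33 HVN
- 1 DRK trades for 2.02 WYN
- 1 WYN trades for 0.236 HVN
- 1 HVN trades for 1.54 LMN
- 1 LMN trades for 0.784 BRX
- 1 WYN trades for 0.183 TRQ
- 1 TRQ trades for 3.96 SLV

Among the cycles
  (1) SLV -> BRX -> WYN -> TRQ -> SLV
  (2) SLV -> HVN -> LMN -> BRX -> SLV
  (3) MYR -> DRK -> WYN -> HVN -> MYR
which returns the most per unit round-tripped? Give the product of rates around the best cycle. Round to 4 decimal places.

0.9921

(1) 0.389 × 3.24 × 0.183 × 3.96 = 0.91336
(2) 0.33 × 1.54 × 0.784 × 2.49 = 0.99209
(3) 0.384 × 2.02 × 0.236 × 4.41 = 0.80730
Highest is cycle (2) at 0.9921 (≤1, no arbitrage).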